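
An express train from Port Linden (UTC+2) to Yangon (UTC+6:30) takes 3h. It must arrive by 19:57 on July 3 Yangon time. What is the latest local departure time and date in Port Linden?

12:27 on July 3

Target arrival in UTC: 19:57 − 6:30 = 13:27 on Jul 3.
Subtract 3 hours → departure 10:27 UTC on Jul 3.
Port Linden is UTC+2:00: 10:27 + 2:00 = 12:27 on Jul 3.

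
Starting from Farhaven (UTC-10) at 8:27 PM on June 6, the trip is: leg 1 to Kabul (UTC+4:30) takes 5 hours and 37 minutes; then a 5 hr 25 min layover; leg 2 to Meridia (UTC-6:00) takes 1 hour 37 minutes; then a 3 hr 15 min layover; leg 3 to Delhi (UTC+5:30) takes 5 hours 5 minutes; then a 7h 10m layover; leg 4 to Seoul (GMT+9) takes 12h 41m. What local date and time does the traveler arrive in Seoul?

8:17 AM on Jun 9

Convert departure to UTC: 8:27 PM + 10:00 = 6:27 AM UTC on Jun 7.
Add 5 hours and 37 minutes leg 1 → 12:04 PM UTC.
Add 5 hours and 25 minutes layover in Kabul → 5:29 PM UTC.
Add 1 hour and 37 minutes leg 2 → 7:06 PM UTC.
Add 3 hours 15 minutes layover in Meridia → 10:21 PM UTC.
Add 5 hours and 5 minutes leg 3 → 3:26 AM UTC (Jun 8).
Add 7 hours 10 minutes layover in Delhi → 10:36 AM UTC.
Add 12 hours 41 minutes leg 4 → 11:17 PM UTC.
Seoul is UTC+9:00, so local arrival = 11:17 PM + 9:00 = 8:17 AM on Jun 9.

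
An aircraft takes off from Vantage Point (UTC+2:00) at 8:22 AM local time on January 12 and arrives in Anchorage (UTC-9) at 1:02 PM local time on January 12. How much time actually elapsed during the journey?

15 hours 40 minutes

Departure in UTC: 8:22 AM − 2:00 = 6:22 AM on Jan 12.
Arrival in UTC: 1:02 PM + 9:00 = 10:02 PM on Jan 12.
Elapsed = 10:02 PM − 6:22 AM = 15 hours 40 minutes.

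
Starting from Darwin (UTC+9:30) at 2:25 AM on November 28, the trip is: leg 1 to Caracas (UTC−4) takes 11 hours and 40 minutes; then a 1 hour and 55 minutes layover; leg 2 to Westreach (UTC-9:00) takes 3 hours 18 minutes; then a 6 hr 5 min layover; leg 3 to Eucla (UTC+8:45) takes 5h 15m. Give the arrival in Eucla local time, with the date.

Convert departure to UTC: 2:25 AM − 9:30 = 4:55 PM UTC on Nov 27.
Add 11 hours and 40 minutes leg 1 → 4:35 AM UTC (Nov 28).
Add 1 hour and 55 minutes layover in Caracas → 6:30 AM UTC.
Add 3 hours 18 minutes leg 2 → 9:48 AM UTC.
Add 6 hours 5 minutes layover in Westreach → 3:53 PM UTC.
Add 5 hours 15 minutes leg 3 → 9:08 PM UTC.
Eucla is UTC+8:45, so local arrival = 9:08 PM + 8:45 = 5:53 AM on Nov 29.

5:53 AM on November 29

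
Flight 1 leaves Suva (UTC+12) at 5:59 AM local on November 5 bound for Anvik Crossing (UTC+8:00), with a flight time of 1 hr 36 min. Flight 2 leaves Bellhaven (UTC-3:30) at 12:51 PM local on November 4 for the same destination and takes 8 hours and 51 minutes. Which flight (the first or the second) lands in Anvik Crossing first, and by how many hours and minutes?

the first, by 5 hours 37 minutes

Flight 1 in UTC: 5:59 AM − 12:00 = 5:59 PM on Nov 4.
+1 hour and 36 minutes → arrive 7:35 PM UTC on Nov 4.
Flight 2 in UTC: 12:51 PM + 3:30 = 4:21 PM on Nov 4.
+8 hours and 51 minutes → arrive 1:12 AM UTC on Nov 5.
Flight 1 lands earlier by 5 hours 37 minutes.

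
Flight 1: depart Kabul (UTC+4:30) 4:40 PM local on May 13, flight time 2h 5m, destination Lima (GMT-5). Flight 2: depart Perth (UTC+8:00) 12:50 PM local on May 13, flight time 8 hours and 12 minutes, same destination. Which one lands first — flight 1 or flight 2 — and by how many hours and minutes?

the second, by 1 hour 13 minutes

Flight 1 in UTC: 4:40 PM − 4:30 = 12:10 PM on May 13.
+2 hours and 5 minutes → arrive 2:15 PM UTC on May 13.
Flight 2 in UTC: 12:50 PM − 8:00 = 4:50 AM on May 13.
+8 hours and 12 minutes → arrive 1:02 PM UTC on May 13.
Flight 2 lands earlier by 1 hour 13 minutes.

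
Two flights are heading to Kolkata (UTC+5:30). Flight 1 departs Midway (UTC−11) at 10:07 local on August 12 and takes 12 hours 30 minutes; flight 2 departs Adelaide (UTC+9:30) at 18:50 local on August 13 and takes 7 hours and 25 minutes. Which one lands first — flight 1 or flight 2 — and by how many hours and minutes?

Flight 1 in UTC: 10:07 + 11:00 = 21:07 on Aug 12.
+12 hours and 30 minutes → arrive 09:37 UTC on Aug 13.
Flight 2 in UTC: 18:50 − 9:30 = 09:20 on Aug 13.
+7 hours and 25 minutes → arrive 16:45 UTC on Aug 13.
Flight 1 lands earlier by 7 hours 8 minutes.

the first, by 7 hours 8 minutes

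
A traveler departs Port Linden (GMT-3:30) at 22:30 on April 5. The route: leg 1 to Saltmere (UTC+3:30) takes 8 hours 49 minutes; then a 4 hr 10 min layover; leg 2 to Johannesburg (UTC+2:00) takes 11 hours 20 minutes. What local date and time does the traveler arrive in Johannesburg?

04:19 on Apr 7

Convert departure to UTC: 22:30 + 3:30 = 02:00 UTC on Apr 6.
Add 8 hours and 49 minutes leg 1 → 10:49 UTC.
Add 4 hours and 10 minutes layover in Saltmere → 14:59 UTC.
Add 11 hours and 20 minutes leg 2 → 02:19 UTC (Apr 7).
Johannesburg is UTC+2:00, so local arrival = 02:19 + 2:00 = 04:19 on Apr 7.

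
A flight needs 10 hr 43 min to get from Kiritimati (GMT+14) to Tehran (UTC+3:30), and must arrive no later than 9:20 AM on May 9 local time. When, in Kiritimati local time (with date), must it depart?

9:07 AM on May 9

Target arrival in UTC: 9:20 AM − 3:30 = 5:50 AM on May 9.
Subtract 10 hours and 43 minutes → departure 7:07 PM UTC on May 8.
Kiritimati is UTC+14:00: 7:07 PM + 14:00 = 9:07 AM on May 9.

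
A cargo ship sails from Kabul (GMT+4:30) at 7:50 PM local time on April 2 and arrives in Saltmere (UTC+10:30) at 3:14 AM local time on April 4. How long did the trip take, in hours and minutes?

Departure in UTC: 7:50 PM − 4:30 = 3:20 PM on Apr 2.
Arrival in UTC: 3:14 AM − 10:30 = 4:44 PM on Apr 3.
Elapsed = 4:44 PM − 3:20 PM (+1 day) = 25 hours 24 minutes.

25 hours 24 minutes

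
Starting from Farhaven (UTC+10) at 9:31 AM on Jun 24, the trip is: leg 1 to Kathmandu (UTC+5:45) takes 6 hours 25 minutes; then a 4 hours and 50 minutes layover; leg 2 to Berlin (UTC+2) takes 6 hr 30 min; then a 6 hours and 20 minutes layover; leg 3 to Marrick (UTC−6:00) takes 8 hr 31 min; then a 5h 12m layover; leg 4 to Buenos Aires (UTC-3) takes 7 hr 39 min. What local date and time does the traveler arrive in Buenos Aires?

5:58 PM on June 25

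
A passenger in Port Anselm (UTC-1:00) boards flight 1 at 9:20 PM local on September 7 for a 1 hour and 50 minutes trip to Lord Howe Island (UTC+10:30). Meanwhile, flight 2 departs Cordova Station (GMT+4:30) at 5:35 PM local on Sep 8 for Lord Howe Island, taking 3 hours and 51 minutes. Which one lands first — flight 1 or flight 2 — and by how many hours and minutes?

Flight 1 in UTC: 9:20 PM + 1:00 = 10:20 PM on Sep 7.
+1 hour and 50 minutes → arrive 12:10 AM UTC on Sep 8.
Flight 2 in UTC: 5:35 PM − 4:30 = 1:05 PM on Sep 8.
+3 hours 51 minutes → arrive 4:56 PM UTC on Sep 8.
Flight 1 lands earlier by 16 hours 46 minutes.

the first, by 16 hours 46 minutes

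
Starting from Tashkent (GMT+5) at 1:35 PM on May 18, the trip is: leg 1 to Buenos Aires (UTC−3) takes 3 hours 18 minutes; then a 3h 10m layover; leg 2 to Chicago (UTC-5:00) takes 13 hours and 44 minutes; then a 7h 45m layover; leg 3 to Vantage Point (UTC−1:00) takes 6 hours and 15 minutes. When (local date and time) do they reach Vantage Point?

5:47 PM on May 19

Convert departure to UTC: 1:35 PM − 5:00 = 8:35 AM UTC on May 18.
Add 3 hours 18 minutes leg 1 → 11:53 AM UTC.
Add 3 hours and 10 minutes layover in Buenos Aires → 3:03 PM UTC.
Add 13 hours 44 minutes leg 2 → 4:47 AM UTC (May 19).
Add 7 hours and 45 minutes layover in Chicago → 12:32 PM UTC.
Add 6 hours 15 minutes leg 3 → 6:47 PM UTC.
Vantage Point is UTC−1:00, so local arrival = 6:47 PM − 1:00 = 5:47 PM on May 19.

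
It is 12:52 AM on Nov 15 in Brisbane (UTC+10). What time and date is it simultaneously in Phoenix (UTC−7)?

Phoenix is 17:00 behind Brisbane.
Shift by the zone difference: 12:52 AM − 17:00 = 7:52 AM on Nov 14 in Phoenix.

7:52 AM on Nov 14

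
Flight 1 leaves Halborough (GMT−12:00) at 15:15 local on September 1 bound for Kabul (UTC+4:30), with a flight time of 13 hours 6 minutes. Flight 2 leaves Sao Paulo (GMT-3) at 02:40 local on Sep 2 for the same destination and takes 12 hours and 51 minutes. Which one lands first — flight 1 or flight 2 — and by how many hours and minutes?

the first, by 2 hours 10 minutes

Flight 1 in UTC: 15:15 + 12:00 = 03:15 on Sep 2.
+13 hours 6 minutes → arrive 16:21 UTC on Sep 2.
Flight 2 in UTC: 02:40 + 3:00 = 05:40 on Sep 2.
+12 hours and 51 minutes → arrive 18:31 UTC on Sep 2.
Flight 1 lands earlier by 2 hours 10 minutes.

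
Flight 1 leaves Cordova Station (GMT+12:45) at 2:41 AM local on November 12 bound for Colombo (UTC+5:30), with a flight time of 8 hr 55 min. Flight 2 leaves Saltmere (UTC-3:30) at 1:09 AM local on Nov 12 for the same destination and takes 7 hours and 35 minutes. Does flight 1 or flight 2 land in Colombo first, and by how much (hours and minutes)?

the first, by 13 hours 23 minutes

Flight 1 in UTC: 2:41 AM − 12:45 = 1:56 PM on Nov 11.
+8 hours and 55 minutes → arrive 10:51 PM UTC on Nov 11.
Flight 2 in UTC: 1:09 AM + 3:30 = 4:39 AM on Nov 12.
+7 hours 35 minutes → arrive 12:14 PM UTC on Nov 12.
Flight 1 lands earlier by 13 hours 23 minutes.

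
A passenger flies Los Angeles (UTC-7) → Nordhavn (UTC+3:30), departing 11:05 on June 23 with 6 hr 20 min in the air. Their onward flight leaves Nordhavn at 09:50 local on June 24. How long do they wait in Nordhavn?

Convert departure to UTC: 11:05 + 7:00 = 18:05 UTC on Jun 23.
Add 6 hours 20 minutes flight time → 00:25 UTC (Jun 24).
Nordhavn is UTC+3:30, so local arrival = 00:25 + 3:30 = 03:55 on Jun 24.
Layover = 09:50 − 03:55 = 5 hours 55 minutes.

5 hours 55 minutes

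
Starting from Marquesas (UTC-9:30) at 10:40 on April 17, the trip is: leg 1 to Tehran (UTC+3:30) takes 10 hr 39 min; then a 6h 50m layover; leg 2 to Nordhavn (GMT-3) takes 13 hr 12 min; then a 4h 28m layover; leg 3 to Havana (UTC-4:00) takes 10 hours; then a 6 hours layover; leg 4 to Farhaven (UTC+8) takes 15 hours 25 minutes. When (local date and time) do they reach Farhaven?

Convert departure to UTC: 10:40 + 9:30 = 20:10 UTC on Apr 17.
Add 10 hours and 39 minutes leg 1 → 06:49 UTC (Apr 18).
Add 6 hours and 50 minutes layover in Tehran → 13:39 UTC.
Add 13 hours and 12 minutes leg 2 → 02:51 UTC (Apr 19).
Add 4 hours and 28 minutes layover in Nordhavn → 07:19 UTC.
Add 10 hours leg 3 → 17:19 UTC.
Add 6 hours layover in Havana → 23:19 UTC.
Add 15 hours and 25 minutes leg 4 → 14:44 UTC (Apr 20).
Farhaven is UTC+8:00, so local arrival = 14:44 + 8:00 = 22:44 on Apr 20.

22:44 on April 20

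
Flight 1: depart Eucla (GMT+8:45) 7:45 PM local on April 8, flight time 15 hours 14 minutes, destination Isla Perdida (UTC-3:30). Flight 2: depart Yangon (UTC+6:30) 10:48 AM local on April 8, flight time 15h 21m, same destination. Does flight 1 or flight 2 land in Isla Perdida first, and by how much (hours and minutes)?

Flight 1 in UTC: 7:45 PM − 8:45 = 11:00 AM on Apr 8.
+15 hours and 14 minutes → arrive 2:14 AM UTC on Apr 9.
Flight 2 in UTC: 10:48 AM − 6:30 = 4:18 AM on Apr 8.
+15 hours and 21 minutes → arrive 7:39 PM UTC on Apr 8.
Flight 2 lands earlier by 6 hours 35 minutes.

the second, by 6 hours 35 minutes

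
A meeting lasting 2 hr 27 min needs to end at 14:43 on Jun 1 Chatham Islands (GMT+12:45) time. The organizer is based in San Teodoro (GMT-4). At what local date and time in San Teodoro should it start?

19:31 on May 31

Target end time in UTC: 14:43 − 12:45 = 01:58 on Jun 1.
Subtract 2 hours 27 minutes → start 23:31 UTC on May 31.
San Teodoro is UTC−4:00: 23:31 − 4:00 = 19:31 on May 31.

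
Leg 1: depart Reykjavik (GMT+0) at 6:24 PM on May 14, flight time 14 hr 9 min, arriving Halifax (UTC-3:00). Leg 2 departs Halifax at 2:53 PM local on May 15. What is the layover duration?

9 hours 20 minutes

Reykjavik is at UTC+0, so departure is already 6:24 PM UTC on May 14.
Add 14 hours and 9 minutes flight time → 8:33 AM UTC (May 15).
Halifax is UTC−3:00, so local arrival = 8:33 AM − 3:00 = 5:33 AM on May 15.
Layover = 2:53 PM − 5:33 AM = 9 hours 20 minutes.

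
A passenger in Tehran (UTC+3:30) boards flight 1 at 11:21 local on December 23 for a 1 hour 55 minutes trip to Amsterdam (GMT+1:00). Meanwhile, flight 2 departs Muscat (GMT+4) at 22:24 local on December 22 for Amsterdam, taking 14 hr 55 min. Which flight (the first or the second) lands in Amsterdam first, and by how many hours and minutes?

the second, by 27 minutes

Flight 1 in UTC: 11:21 − 3:30 = 07:51 on Dec 23.
+1 hour and 55 minutes → arrive 09:46 UTC on Dec 23.
Flight 2 in UTC: 22:24 − 4:00 = 18:24 on Dec 22.
+14 hours and 55 minutes → arrive 09:19 UTC on Dec 23.
Flight 2 lands earlier by 27 minutes.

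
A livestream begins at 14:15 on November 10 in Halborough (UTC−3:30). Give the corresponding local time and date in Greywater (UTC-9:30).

08:15 on Nov 10

In UTC: 14:15 + 3:30 = 17:45 on Nov 10.
Greywater is UTC−9:30: 17:45 − 9:30 = 08:15 on Nov 10.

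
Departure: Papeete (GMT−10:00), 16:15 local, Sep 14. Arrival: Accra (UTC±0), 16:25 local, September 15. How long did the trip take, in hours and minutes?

14 hours 10 minutes

Departure in UTC: 16:15 + 10:00 = 02:15 on Sep 15.
Arrival is already UTC: 16:25 on Sep 15.
Elapsed = 16:25 − 02:15 = 14 hours 10 minutes.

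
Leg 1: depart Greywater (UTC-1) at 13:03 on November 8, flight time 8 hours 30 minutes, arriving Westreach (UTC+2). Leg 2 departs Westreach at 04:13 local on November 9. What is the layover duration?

3 hours 40 minutes

Convert departure to UTC: 13:03 + 1:00 = 14:03 UTC on Nov 8.
Add 8 hours and 30 minutes flight time → 22:33 UTC.
Westreach is UTC+2:00, so local arrival = 22:33 + 2:00 = 00:33 on Nov 9.
Layover = 04:13 − 00:33 = 3 hours 40 minutes.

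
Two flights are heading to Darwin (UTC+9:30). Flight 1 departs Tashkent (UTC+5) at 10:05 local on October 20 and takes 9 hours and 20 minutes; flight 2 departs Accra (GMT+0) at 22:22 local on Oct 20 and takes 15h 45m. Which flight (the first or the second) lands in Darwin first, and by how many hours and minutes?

the first, by 23 hours 42 minutes

Flight 1 in UTC: 10:05 − 5:00 = 05:05 on Oct 20.
+9 hours 20 minutes → arrive 14:25 UTC on Oct 20.
Flight 2 departs at 22:22 UTC (Oct 20).
+15 hours and 45 minutes → arrive 14:07 UTC on Oct 21.
Flight 1 lands earlier by 23 hours 42 minutes.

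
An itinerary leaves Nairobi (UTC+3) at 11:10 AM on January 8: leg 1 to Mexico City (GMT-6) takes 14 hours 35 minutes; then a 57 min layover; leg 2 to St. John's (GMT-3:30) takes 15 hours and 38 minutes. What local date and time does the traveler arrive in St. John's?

11:50 AM on Jan 9

Convert departure to UTC: 11:10 AM − 3:00 = 8:10 AM UTC on Jan 8.
Add 14 hours 35 minutes leg 1 → 10:45 PM UTC.
Add 57 minutes layover in Mexico City → 11:42 PM UTC.
Add 15 hours and 38 minutes leg 2 → 3:20 PM UTC (Jan 9).
St. John's is UTC−3:30, so local arrival = 3:20 PM − 3:30 = 11:50 AM on Jan 9.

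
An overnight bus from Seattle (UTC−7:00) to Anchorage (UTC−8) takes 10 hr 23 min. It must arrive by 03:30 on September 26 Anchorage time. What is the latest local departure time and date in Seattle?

18:07 on September 25

Target arrival in UTC: 03:30 + 8:00 = 11:30 on Sep 26.
Subtract 10 hours 23 minutes → departure 01:07 UTC on Sep 26.
Seattle is UTC−7:00: 01:07 − 7:00 = 18:07 on Sep 25.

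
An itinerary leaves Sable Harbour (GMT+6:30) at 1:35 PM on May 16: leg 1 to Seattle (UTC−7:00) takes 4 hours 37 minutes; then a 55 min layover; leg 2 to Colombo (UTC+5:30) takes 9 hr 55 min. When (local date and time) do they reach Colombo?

Convert departure to UTC: 1:35 PM − 6:30 = 7:05 AM UTC on May 16.
Add 4 hours and 37 minutes leg 1 → 11:42 AM UTC.
Add 55 minutes layover in Seattle → 12:37 PM UTC.
Add 9 hours and 55 minutes leg 2 → 10:32 PM UTC.
Colombo is UTC+5:30, so local arrival = 10:32 PM + 5:30 = 4:02 AM on May 17.

4:02 AM on May 17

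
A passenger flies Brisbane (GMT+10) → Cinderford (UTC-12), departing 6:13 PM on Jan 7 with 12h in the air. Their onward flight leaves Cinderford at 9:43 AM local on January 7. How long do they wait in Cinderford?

1 hour 30 minutes

Convert departure to UTC: 6:13 PM − 10:00 = 8:13 AM UTC on Jan 7.
Add 12 hours flight time → 8:13 PM UTC.
Cinderford is UTC−12:00, so local arrival = 8:13 PM − 12:00 = 8:13 AM on Jan 7.
Layover = 9:43 AM − 8:13 AM = 1 hour 30 minutes.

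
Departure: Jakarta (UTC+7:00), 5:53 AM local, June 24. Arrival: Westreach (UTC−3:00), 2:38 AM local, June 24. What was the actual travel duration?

6 hours 45 minutes

Departure in UTC: 5:53 AM − 7:00 = 10:53 PM on Jun 23.
Arrival in UTC: 2:38 AM + 3:00 = 5:38 AM on Jun 24.
Elapsed = 5:38 AM − 10:53 PM (+1 day) = 6 hours 45 minutes.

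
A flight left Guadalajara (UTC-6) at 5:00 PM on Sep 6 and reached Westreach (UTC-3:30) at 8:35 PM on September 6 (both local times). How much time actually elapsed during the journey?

1 hour 5 minutes

Departure in UTC: 5:00 PM + 6:00 = 11:00 PM on Sep 6.
Arrival in UTC: 8:35 PM + 3:30 = 12:05 AM on Sep 7.
Elapsed = 12:05 AM − 11:00 PM (+1 day) = 1 hour 5 minutes.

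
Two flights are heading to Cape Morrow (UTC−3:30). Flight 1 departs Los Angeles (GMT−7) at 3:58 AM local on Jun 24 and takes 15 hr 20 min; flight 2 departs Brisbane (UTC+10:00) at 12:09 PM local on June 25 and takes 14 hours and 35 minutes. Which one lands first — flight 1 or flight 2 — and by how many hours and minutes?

the first, by 14 hours 26 minutes

Flight 1 in UTC: 3:58 AM + 7:00 = 10:58 AM on Jun 24.
+15 hours and 20 minutes → arrive 2:18 AM UTC on Jun 25.
Flight 2 in UTC: 12:09 PM − 10:00 = 2:09 AM on Jun 25.
+14 hours and 35 minutes → arrive 4:44 PM UTC on Jun 25.
Flight 1 lands earlier by 14 hours 26 minutes.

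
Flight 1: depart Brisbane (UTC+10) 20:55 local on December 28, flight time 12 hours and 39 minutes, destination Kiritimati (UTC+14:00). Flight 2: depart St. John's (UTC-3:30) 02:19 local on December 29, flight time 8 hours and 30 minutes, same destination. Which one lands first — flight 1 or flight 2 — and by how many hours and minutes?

Flight 1 in UTC: 20:55 − 10:00 = 10:55 on Dec 28.
+12 hours and 39 minutes → arrive 23:34 UTC on Dec 28.
Flight 2 in UTC: 02:19 + 3:30 = 05:49 on Dec 29.
+8 hours 30 minutes → arrive 14:19 UTC on Dec 29.
Flight 1 lands earlier by 14 hours 45 minutes.

the first, by 14 hours 45 minutes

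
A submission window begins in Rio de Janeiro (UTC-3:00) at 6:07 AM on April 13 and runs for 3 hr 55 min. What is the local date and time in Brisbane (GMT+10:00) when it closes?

Convert start to UTC: 6:07 AM + 3:00 = 9:07 AM UTC on Apr 13.
Add 3 hours 55 minutes duration → 1:02 PM UTC.
Brisbane is UTC+10:00, so local end time = 1:02 PM + 10:00 = 11:02 PM on Apr 13.

11:02 PM on April 13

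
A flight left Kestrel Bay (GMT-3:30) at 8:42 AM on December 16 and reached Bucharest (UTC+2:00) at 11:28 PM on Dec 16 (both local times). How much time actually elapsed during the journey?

Departure in UTC: 8:42 AM + 3:30 = 12:12 PM on Dec 16.
Arrival in UTC: 11:28 PM − 2:00 = 9:28 PM on Dec 16.
Elapsed = 9:28 PM − 12:12 PM = 9 hours 16 minutes.

9 hours 16 minutes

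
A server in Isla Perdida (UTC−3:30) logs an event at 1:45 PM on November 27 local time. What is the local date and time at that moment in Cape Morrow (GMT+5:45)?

11:00 PM on Nov 27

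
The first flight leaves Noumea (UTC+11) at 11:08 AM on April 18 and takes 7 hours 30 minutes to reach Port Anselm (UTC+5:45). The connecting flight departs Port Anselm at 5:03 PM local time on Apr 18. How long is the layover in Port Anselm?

3 hours 40 minutes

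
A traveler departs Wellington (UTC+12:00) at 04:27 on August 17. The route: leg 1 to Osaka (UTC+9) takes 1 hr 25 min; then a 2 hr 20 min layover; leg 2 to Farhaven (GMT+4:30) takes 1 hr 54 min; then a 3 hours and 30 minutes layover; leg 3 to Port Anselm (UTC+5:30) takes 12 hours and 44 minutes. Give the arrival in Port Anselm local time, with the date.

Convert departure to UTC: 04:27 − 12:00 = 16:27 UTC on Aug 16.
Add 1 hour and 25 minutes leg 1 → 17:52 UTC.
Add 2 hours 20 minutes layover in Osaka → 20:12 UTC.
Add 1 hour 54 minutes leg 2 → 22:06 UTC.
Add 3 hours 30 minutes layover in Farhaven → 01:36 UTC (Aug 17).
Add 12 hours 44 minutes leg 3 → 14:20 UTC.
Port Anselm is UTC+5:30, so local arrival = 14:20 + 5:30 = 19:50 on Aug 17.

19:50 on Aug 17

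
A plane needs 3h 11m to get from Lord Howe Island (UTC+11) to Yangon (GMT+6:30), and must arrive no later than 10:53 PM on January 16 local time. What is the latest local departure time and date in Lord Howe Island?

Target arrival in UTC: 10:53 PM − 6:30 = 4:23 PM on Jan 16.
Subtract 3 hours 11 minutes → departure 1:12 PM UTC on Jan 16.
Lord Howe Island is UTC+11:00: 1:12 PM + 11:00 = 12:12 AM on Jan 17.

12:12 AM on Jan 17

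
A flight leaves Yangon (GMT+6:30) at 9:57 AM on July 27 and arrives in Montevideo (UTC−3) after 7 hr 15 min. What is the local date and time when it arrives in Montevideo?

Convert departure to UTC: 9:57 AM − 6:30 = 3:27 AM UTC on Jul 27.
Add 7 hours 15 minutes travel time → 10:42 AM UTC.
Montevideo is UTC−3:00, so local arrival = 10:42 AM − 3:00 = 7:42 AM on Jul 27.

7:42 AM on Jul 27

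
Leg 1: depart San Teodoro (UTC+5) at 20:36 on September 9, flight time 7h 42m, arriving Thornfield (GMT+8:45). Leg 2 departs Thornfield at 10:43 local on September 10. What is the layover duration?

Convert departure to UTC: 20:36 − 5:00 = 15:36 UTC on Sep 9.
Add 7 hours 42 minutes flight time → 23:18 UTC.
Thornfield is UTC+8:45, so local arrival = 23:18 + 8:45 = 08:03 on Sep 10.
Layover = 10:43 − 08:03 = 2 hours 40 minutes.

2 hours 40 minutes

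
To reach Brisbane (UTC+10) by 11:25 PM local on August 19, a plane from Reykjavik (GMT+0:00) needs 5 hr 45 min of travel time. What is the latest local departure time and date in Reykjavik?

7:40 AM on August 19

Target arrival in UTC: 11:25 PM − 10:00 = 1:25 PM on Aug 19.
Subtract 5 hours and 45 minutes → departure 7:40 AM UTC on Aug 19.
Reykjavik is UTC+0, so departure is 7:40 AM on Aug 19.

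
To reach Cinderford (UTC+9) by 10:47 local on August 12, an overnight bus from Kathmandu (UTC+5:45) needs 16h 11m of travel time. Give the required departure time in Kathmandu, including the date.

15:21 on Aug 11

Target arrival in UTC: 10:47 − 9:00 = 01:47 on Aug 12.
Subtract 16 hours and 11 minutes → departure 09:36 UTC on Aug 11.
Kathmandu is UTC+5:45: 09:36 + 5:45 = 15:21 on Aug 11.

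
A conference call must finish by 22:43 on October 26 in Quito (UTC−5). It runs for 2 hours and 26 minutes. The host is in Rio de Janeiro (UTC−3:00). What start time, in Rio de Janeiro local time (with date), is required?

Target end time in UTC: 22:43 + 5:00 = 03:43 on Oct 27.
Subtract 2 hours 26 minutes → start 01:17 UTC on Oct 27.
Rio de Janeiro is UTC−3:00: 01:17 − 3:00 = 22:17 on Oct 26.

22:17 on October 26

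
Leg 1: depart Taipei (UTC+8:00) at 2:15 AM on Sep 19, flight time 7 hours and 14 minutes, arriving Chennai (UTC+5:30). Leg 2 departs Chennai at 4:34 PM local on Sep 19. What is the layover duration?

9 hours 35 minutes

Convert departure to UTC: 2:15 AM − 8:00 = 6:15 PM UTC on Sep 18.
Add 7 hours and 14 minutes flight time → 1:29 AM UTC (Sep 19).
Chennai is UTC+5:30, so local arrival = 1:29 AM + 5:30 = 6:59 AM on Sep 19.
Layover = 4:34 PM − 6:59 AM = 9 hours 35 minutes.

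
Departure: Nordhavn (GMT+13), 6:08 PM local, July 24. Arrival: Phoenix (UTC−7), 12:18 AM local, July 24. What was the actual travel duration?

Phoenix is 20:00 behind Nordhavn.
Clock-face elapsed time (ignoring zones) is −17 hours 50 minutes.
Actual elapsed = −17 hours 50 minutes + 20:00 = 2 hours 10 minutes.

2 hours 10 minutes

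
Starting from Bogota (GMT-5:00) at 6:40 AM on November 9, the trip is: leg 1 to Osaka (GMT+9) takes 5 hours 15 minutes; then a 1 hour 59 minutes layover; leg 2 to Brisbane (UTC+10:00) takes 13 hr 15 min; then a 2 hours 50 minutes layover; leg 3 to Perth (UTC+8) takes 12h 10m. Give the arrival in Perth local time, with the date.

7:09 AM on November 11

Convert departure to UTC: 6:40 AM + 5:00 = 11:40 AM UTC on Nov 9.
Add 5 hours 15 minutes leg 1 → 4:55 PM UTC.
Add 1 hour 59 minutes layover in Osaka → 6:54 PM UTC.
Add 13 hours and 15 minutes leg 2 → 8:09 AM UTC (Nov 10).
Add 2 hours and 50 minutes layover in Brisbane → 10:59 AM UTC.
Add 12 hours and 10 minutes leg 3 → 11:09 PM UTC.
Perth is UTC+8:00, so local arrival = 11:09 PM + 8:00 = 7:09 AM on Nov 11.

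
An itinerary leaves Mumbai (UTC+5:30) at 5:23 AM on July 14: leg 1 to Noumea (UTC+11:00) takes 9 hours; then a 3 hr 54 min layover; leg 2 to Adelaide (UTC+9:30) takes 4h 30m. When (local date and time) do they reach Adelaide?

2:47 AM on July 15

Convert departure to UTC: 5:23 AM − 5:30 = 11:53 PM UTC on Jul 13.
Add 9 hours leg 1 → 8:53 AM UTC (Jul 14).
Add 3 hours 54 minutes layover in Noumea → 12:47 PM UTC.
Add 4 hours and 30 minutes leg 2 → 5:17 PM UTC.
Adelaide is UTC+9:30, so local arrival = 5:17 PM + 9:30 = 2:47 AM on Jul 15.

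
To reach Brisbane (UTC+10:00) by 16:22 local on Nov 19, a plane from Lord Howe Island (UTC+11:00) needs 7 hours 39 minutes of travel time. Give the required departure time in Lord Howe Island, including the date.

09:43 on November 19

Target arrival in UTC: 16:22 − 10:00 = 06:22 on Nov 19.
Subtract 7 hours 39 minutes → departure 22:43 UTC on Nov 18.
Lord Howe Island is UTC+11:00: 22:43 + 11:00 = 09:43 on Nov 19.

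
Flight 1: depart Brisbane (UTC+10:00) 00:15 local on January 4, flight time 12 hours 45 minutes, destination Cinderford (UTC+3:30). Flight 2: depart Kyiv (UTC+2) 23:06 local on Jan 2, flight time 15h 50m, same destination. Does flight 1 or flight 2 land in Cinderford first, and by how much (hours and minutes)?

the second, by 14 hours 4 minutes

Flight 1 in UTC: 00:15 − 10:00 = 14:15 on Jan 3.
+12 hours and 45 minutes → arrive 03:00 UTC on Jan 4.
Flight 2 in UTC: 23:06 − 2:00 = 21:06 on Jan 2.
+15 hours 50 minutes → arrive 12:56 UTC on Jan 3.
Flight 2 lands earlier by 14 hours 4 minutes.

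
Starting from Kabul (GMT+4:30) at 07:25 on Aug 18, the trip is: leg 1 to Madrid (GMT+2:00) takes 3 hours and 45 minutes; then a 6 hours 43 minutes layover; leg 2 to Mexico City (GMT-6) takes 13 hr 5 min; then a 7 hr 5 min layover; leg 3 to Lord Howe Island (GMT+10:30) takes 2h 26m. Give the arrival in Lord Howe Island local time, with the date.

Convert departure to UTC: 07:25 − 4:30 = 02:55 UTC on Aug 18.
Add 3 hours and 45 minutes leg 1 → 06:40 UTC.
Add 6 hours and 43 minutes layover in Madrid → 13:23 UTC.
Add 13 hours and 5 minutes leg 2 → 02:28 UTC (Aug 19).
Add 7 hours and 5 minutes layover in Mexico City → 09:33 UTC.
Add 2 hours and 26 minutes leg 3 → 11:59 UTC.
Lord Howe Island is UTC+10:30, so local arrival = 11:59 + 10:30 = 22:29 on Aug 19.

22:29 on August 19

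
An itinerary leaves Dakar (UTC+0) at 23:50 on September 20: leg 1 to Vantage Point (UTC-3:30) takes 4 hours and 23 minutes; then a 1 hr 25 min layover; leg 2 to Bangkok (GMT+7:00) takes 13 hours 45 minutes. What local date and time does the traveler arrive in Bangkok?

02:23 on Sep 22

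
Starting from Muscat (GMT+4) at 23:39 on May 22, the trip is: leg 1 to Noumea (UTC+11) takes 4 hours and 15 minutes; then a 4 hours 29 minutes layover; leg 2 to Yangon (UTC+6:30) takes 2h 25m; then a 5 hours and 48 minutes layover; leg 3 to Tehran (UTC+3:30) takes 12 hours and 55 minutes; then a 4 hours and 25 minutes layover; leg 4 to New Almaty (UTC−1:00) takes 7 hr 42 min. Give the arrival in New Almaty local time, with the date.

Convert departure to UTC: 23:39 − 4:00 = 19:39 UTC on May 22.
Add 4 hours and 15 minutes leg 1 → 23:54 UTC.
Add 4 hours 29 minutes layover in Noumea → 04:23 UTC (May 23).
Add 2 hours 25 minutes leg 2 → 06:48 UTC.
Add 5 hours 48 minutes layover in Yangon → 12:36 UTC.
Add 12 hours 55 minutes leg 3 → 01:31 UTC (May 24).
Add 4 hours 25 minutes layover in Tehran → 05:56 UTC.
Add 7 hours 42 minutes leg 4 → 13:38 UTC.
New Almaty is UTC−1:00, so local arrival = 13:38 − 1:00 = 12:38 on May 24.

12:38 on May 24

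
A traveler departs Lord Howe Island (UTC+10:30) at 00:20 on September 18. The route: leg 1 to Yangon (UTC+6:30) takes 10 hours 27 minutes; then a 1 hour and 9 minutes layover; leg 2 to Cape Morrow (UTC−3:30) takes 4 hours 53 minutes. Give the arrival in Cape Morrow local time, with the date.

02:49 on September 18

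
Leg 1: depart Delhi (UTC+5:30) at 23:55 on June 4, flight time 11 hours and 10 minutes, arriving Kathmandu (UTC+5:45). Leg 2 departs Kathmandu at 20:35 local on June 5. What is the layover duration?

9 hours 15 minutes

Convert departure to UTC: 23:55 − 5:30 = 18:25 UTC on Jun 4.
Add 11 hours 10 minutes flight time → 05:35 UTC (Jun 5).
Kathmandu is UTC+5:45, so local arrival = 05:35 + 5:45 = 11:20 on Jun 5.
Layover = 20:35 − 11:20 = 9 hours 15 minutes.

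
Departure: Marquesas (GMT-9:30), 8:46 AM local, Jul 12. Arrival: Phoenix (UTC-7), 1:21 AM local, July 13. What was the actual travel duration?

14 hours 5 minutes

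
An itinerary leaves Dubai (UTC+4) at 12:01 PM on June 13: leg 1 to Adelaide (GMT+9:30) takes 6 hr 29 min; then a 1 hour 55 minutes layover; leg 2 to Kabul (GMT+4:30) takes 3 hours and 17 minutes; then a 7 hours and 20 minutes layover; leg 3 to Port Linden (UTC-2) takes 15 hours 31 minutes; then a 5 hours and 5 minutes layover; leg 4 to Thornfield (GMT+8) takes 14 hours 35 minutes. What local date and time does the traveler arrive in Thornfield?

Convert departure to UTC: 12:01 PM − 4:00 = 8:01 AM UTC on Jun 13.
Add 6 hours and 29 minutes leg 1 → 2:30 PM UTC.
Add 1 hour 55 minutes layover in Adelaide → 4:25 PM UTC.
Add 3 hours and 17 minutes leg 2 → 7:42 PM UTC.
Add 7 hours and 20 minutes layover in Kabul → 3:02 AM UTC (Jun 14).
Add 15 hours and 31 minutes leg 3 → 6:33 PM UTC.
Add 5 hours 5 minutes layover in Port Linden → 11:38 PM UTC.
Add 14 hours and 35 minutes leg 4 → 2:13 PM UTC (Jun 15).
Thornfield is UTC+8:00, so local arrival = 2:13 PM + 8:00 = 10:13 PM on Jun 15.

10:13 PM on June 15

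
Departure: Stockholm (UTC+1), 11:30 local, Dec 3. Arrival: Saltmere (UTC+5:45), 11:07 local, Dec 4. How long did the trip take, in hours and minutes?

18 hours 52 minutes

Departure in UTC: 11:30 − 1:00 = 10:30 on Dec 3.
Arrival in UTC: 11:07 − 5:45 = 05:22 on Dec 4.
Elapsed = 05:22 − 10:30 (+1 day) = 18 hours 52 minutes.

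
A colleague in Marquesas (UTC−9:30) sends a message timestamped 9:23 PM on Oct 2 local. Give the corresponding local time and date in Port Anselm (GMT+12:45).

7:38 PM on October 3

Port Anselm is 22:15 ahead of Marquesas.
Shift by the zone difference: 9:23 PM + 22:15 = 7:38 PM on Oct 3 in Port Anselm.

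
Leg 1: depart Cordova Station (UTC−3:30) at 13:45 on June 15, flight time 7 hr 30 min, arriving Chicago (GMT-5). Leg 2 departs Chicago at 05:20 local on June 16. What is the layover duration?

Convert departure to UTC: 13:45 + 3:30 = 17:15 UTC on Jun 15.
Add 7 hours and 30 minutes flight time → 00:45 UTC (Jun 16).
Chicago is UTC−5:00, so local arrival = 00:45 − 5:00 = 19:45 on Jun 15.
Layover = 05:20 − 19:45 (+1 day) = 9 hours 35 minutes.

9 hours 35 minutes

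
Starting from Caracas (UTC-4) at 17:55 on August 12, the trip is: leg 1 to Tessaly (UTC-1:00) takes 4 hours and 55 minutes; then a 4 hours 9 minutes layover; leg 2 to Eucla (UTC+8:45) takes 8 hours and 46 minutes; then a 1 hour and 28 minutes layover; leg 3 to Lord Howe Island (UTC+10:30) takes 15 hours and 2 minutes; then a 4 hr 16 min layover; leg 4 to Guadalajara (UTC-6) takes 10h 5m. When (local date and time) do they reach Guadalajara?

16:36 on August 14

Convert departure to UTC: 17:55 + 4:00 = 21:55 UTC on Aug 12.
Add 4 hours and 55 minutes leg 1 → 02:50 UTC (Aug 13).
Add 4 hours and 9 minutes layover in Tessaly → 06:59 UTC.
Add 8 hours and 46 minutes leg 2 → 15:45 UTC.
Add 1 hour 28 minutes layover in Eucla → 17:13 UTC.
Add 15 hours 2 minutes leg 3 → 08:15 UTC (Aug 14).
Add 4 hours and 16 minutes layover in Lord Howe Island → 12:31 UTC.
Add 10 hours 5 minutes leg 4 → 22:36 UTC.
Guadalajara is UTC−6:00, so local arrival = 22:36 − 6:00 = 16:36 on Aug 14.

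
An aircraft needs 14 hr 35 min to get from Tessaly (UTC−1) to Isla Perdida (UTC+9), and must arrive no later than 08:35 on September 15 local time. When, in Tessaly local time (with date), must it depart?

08:00 on September 14

Target arrival in UTC: 08:35 − 9:00 = 23:35 on Sep 14.
Subtract 14 hours and 35 minutes → departure 09:00 UTC on Sep 14.
Tessaly is UTC−1:00: 09:00 − 1:00 = 08:00 on Sep 14.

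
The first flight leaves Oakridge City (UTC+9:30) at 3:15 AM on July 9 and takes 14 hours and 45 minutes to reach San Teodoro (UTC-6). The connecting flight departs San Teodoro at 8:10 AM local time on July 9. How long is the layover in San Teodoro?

Convert departure to UTC: 3:15 AM − 9:30 = 5:45 PM UTC on Jul 8.
Add 14 hours 45 minutes flight time → 8:30 AM UTC (Jul 9).
San Teodoro is UTC−6:00, so local arrival = 8:30 AM − 6:00 = 2:30 AM on Jul 9.
Layover = 8:10 AM − 2:30 AM = 5 hours 40 minutes.

5 hours 40 minutes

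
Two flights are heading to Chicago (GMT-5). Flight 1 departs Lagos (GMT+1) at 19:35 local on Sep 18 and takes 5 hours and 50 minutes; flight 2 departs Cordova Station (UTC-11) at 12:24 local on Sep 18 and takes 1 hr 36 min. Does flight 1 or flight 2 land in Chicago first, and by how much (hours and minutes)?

the first, by 35 minutes

Flight 1 in UTC: 19:35 − 1:00 = 18:35 on Sep 18.
+5 hours 50 minutes → arrive 00:25 UTC on Sep 19.
Flight 2 in UTC: 12:24 + 11:00 = 23:24 on Sep 18.
+1 hour 36 minutes → arrive 01:00 UTC on Sep 19.
Flight 1 lands earlier by 35 minutes.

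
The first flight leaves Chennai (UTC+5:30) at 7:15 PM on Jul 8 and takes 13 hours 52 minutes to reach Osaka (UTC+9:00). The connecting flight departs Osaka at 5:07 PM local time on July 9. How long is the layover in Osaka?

4 hours 30 minutes

Convert departure to UTC: 7:15 PM − 5:30 = 1:45 PM UTC on Jul 8.
Add 13 hours and 52 minutes flight time → 3:37 AM UTC (Jul 9).
Osaka is UTC+9:00, so local arrival = 3:37 AM + 9:00 = 12:37 PM on Jul 9.
Layover = 5:07 PM − 12:37 PM = 4 hours 30 minutes.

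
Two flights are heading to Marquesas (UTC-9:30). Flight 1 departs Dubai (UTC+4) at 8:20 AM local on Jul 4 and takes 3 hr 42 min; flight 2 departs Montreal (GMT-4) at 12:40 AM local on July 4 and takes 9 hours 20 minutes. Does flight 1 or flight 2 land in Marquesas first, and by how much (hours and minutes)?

the first, by 5 hours 58 minutes

Flight 1 in UTC: 8:20 AM − 4:00 = 4:20 AM on Jul 4.
+3 hours and 42 minutes → arrive 8:02 AM UTC on Jul 4.
Flight 2 in UTC: 12:40 AM + 4:00 = 4:40 AM on Jul 4.
+9 hours 20 minutes → arrive 2:00 PM UTC on Jul 4.
Flight 1 lands earlier by 5 hours 58 minutes.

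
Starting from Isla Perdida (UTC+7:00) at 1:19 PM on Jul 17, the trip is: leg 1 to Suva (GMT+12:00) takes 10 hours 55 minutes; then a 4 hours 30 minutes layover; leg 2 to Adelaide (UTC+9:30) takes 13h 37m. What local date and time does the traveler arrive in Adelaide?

8:51 PM on July 18

Convert departure to UTC: 1:19 PM − 7:00 = 6:19 AM UTC on Jul 17.
Add 10 hours and 55 minutes leg 1 → 5:14 PM UTC.
Add 4 hours and 30 minutes layover in Suva → 9:44 PM UTC.
Add 13 hours and 37 minutes leg 2 → 11:21 AM UTC (Jul 18).
Adelaide is UTC+9:30, so local arrival = 11:21 AM + 9:30 = 8:51 PM on Jul 18.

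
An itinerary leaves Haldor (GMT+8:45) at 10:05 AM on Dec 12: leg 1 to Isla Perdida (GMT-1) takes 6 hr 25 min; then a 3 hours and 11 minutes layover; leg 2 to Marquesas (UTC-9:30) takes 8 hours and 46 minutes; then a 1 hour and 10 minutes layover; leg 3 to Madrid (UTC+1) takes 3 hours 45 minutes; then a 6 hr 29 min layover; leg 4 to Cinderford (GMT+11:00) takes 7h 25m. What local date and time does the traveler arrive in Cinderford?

1:31 AM on December 14

Convert departure to UTC: 10:05 AM − 8:45 = 1:20 AM UTC on Dec 12.
Add 6 hours and 25 minutes leg 1 → 7:45 AM UTC.
Add 3 hours 11 minutes layover in Isla Perdida → 10:56 AM UTC.
Add 8 hours and 46 minutes leg 2 → 7:42 PM UTC.
Add 1 hour and 10 minutes layover in Marquesas → 8:52 PM UTC.
Add 3 hours and 45 minutes leg 3 → 12:37 AM UTC (Dec 13).
Add 6 hours and 29 minutes layover in Madrid → 7:06 AM UTC.
Add 7 hours 25 minutes leg 4 → 2:31 PM UTC.
Cinderford is UTC+11:00, so local arrival = 2:31 PM + 11:00 = 1:31 AM on Dec 14.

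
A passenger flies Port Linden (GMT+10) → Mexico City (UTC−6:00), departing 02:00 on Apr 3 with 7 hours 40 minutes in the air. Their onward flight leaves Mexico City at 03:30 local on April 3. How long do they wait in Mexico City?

Convert departure to UTC: 02:00 − 10:00 = 16:00 UTC on Apr 2.
Add 7 hours and 40 minutes flight time → 23:40 UTC.
Mexico City is UTC−6:00, so local arrival = 23:40 − 6:00 = 17:40 on Apr 2.
Layover = 03:30 − 17:40 (+1 day) = 9 hours 50 minutes.

9 hours 50 minutes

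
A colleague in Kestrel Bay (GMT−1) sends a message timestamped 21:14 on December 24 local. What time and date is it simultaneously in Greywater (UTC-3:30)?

In UTC: 21:14 + 1:00 = 22:14 on Dec 24.
Greywater is UTC−3:30: 22:14 − 3:30 = 18:44 on Dec 24.

18:44 on December 24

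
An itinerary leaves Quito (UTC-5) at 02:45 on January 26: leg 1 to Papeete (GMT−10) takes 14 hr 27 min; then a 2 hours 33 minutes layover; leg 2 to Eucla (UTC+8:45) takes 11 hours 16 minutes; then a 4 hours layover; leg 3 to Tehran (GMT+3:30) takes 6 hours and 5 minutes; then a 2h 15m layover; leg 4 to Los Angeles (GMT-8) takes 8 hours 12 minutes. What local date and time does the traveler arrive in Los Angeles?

00:33 on Jan 28

Convert departure to UTC: 02:45 + 5:00 = 07:45 UTC on Jan 26.
Add 14 hours and 27 minutes leg 1 → 22:12 UTC.
Add 2 hours and 33 minutes layover in Papeete → 00:45 UTC (Jan 27).
Add 11 hours and 16 minutes leg 2 → 12:01 UTC.
Add 4 hours layover in Eucla → 16:01 UTC.
Add 6 hours 5 minutes leg 3 → 22:06 UTC.
Add 2 hours and 15 minutes layover in Tehran → 00:21 UTC (Jan 28).
Add 8 hours 12 minutes leg 4 → 08:33 UTC.
Los Angeles is UTC−8:00, so local arrival = 08:33 − 8:00 = 00:33 on Jan 28.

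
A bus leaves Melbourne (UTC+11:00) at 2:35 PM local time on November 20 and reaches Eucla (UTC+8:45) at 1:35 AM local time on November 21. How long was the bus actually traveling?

Eucla is 2:15 behind Melbourne.
Clock-face elapsed time (ignoring zones) is 11 hours.
Actual elapsed = 11 hours + 2:15 = 13 hours 15 minutes.

13 hours 15 minutes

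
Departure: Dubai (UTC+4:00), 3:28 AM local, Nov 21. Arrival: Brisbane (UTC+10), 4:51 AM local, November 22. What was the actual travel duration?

19 hours 23 minutes

Departure in UTC: 3:28 AM − 4:00 = 11:28 PM on Nov 20.
Arrival in UTC: 4:51 AM − 10:00 = 6:51 PM on Nov 21.
Elapsed = 6:51 PM − 11:28 PM (+1 day) = 19 hours 23 minutes.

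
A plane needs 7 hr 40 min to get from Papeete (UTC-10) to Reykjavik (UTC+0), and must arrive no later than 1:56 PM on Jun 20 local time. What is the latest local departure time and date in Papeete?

8:16 PM on June 19

Target arrival is already UTC: 1:56 PM on Jun 20.
Subtract 7 hours and 40 minutes → departure 6:16 AM UTC on Jun 20.
Papeete is UTC−10:00: 6:16 AM − 10:00 = 8:16 PM on Jun 19.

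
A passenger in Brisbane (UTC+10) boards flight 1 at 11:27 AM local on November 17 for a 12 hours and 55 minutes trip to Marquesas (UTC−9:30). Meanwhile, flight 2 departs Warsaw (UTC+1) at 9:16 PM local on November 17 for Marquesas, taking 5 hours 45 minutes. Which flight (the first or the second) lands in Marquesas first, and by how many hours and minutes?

Flight 1 in UTC: 11:27 AM − 10:00 = 1:27 AM on Nov 17.
+12 hours and 55 minutes → arrive 2:22 PM UTC on Nov 17.
Flight 2 in UTC: 9:16 PM − 1:00 = 8:16 PM on Nov 17.
+5 hours 45 minutes → arrive 2:01 AM UTC on Nov 18.
Flight 1 lands earlier by 11 hours 39 minutes.

the first, by 11 hours 39 minutes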